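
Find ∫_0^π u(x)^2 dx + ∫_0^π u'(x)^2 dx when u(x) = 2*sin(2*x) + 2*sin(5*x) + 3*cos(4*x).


||u||_{H^1(0,π)}^2 = 680/3 + 277*π/2

u'(x) = -12*sin(4*x) + 4*cos(2*x) + 10*cos(5*x).
Expand u² and (u')² and integrate term by term on (0, π), using: for integers n ≥ 1, ∫_0^π sin²(nx) dx = ∫_0^π cos²(nx) dx = π/2; for n ≠ n', ∫_0^π sin(nx)sin(n'x) dx = ∫_0^π cos(nx)cos(n'x) dx = 0; and by product-to-sum, ∫_0^π sin(nx)cos(n'x) dx = ½∫_0^π [sin((n+n')x) + sin((n−n')x)] dx, which is 0 when n+n' is even and 2n/(n²−n'²) when n+n' is odd (it need not vanish on (0, π)).
  u² squared terms: (2)²·∫sin(2x)² dx = 4·π/2 = 2*π;  (2)²·∫sin(5x)² dx = 4·π/2 = 2*π;  (3)²·∫cos(4x)² dx = 9·π/2 = 9*π/2.
  u² cross terms: 2·(2)·(2)·∫sin(2x)·sin(5x) dx = 8·(0) = 0;  2·(2)·(3)·∫sin(2x)·cos(4x) dx = 12·(0) = 0;  2·(2)·(3)·∫sin(5x)·cos(4x) dx = 12·(10/9) = 40/3.
  So ∫_0^π u² dx = 2*π + 2*π + 9*π/2 + 0 + 0 + 40/3 = 40/3 + 17*π/2.
  (u')² squared terms: (-12)²·∫sin(4x)² dx = 144·π/2 = 72*π;  (4)²·∫cos(2x)² dx = 16·π/2 = 8*π;  (10)²·∫cos(5x)² dx = 100·π/2 = 50*π.
  (u')² cross terms: 2·(-12)·(4)·∫sin(4x)·cos(2x) dx = -96·(0) = 0;  2·(-12)·(10)·∫sin(4x)·cos(5x) dx = -240·(-8/9) = 640/3;  2·(4)·(10)·∫cos(2x)·cos(5x) dx = 80·(0) = 0.
  So ∫_0^π (u')² dx = 72*π + 8*π + 50*π + 0 + 640/3 + 0 = 640/3 + 130*π.
||u||_{H^1}^2 = (40/3 + 17*π/2) + (640/3 + 130*π) = 680/3 + 277*π/2.


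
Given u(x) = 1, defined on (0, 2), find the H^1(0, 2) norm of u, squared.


||u||_{H^1}^2 = 2

The H^1 norm (squared) on an interval (0, L) is
  ||u||_{H^1}^2 = ∫_0^L u(x)^2 dx + ∫_0^L u'(x)^2 dx.
Compute u'(x) = 0.
Then u(x)^2 = 1 and u'(x)^2 = 0.
Integrate each monomial from 0 to 2 using ∫_0^2 c·x^n dx = c·2^(n+1)/(n+1):
  ∫_0^2 u(x)^2 dx = ∫_0^2 (1) dx. Term by term:
    ∫_0^2 1 dx = 2.
  ∫_0^2 u'(x)^2 dx = ∫_0^2 (0) dx. Term by term:
    ∫_0^2 0 dx = 0.
Adding: ||u||_{H^1}^2 = 2 + 0 = 2.


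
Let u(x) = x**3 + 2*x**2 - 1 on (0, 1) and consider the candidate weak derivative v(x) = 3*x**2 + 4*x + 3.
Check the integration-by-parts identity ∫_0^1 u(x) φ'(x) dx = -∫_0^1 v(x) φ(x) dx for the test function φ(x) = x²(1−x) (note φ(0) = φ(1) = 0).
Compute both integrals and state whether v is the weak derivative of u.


LHS = -3/10, RHS = -11/20. No, v is not the weak derivative of u.

u(x) = x**3 + 2*x**2 - 1, classical derivative u'(x) = 3*x**2 + 4*x.
φ(x) = x²(1−x), so φ'(x) = x*(2 - 3*x).
Note φ(0) = φ(1) = 0, so the boundary term u·φ vanishes.
LHS = ∫_0^1 u(x) φ'(x) dx = ∫_0^1 (-3*x^5 - 4*x^4 + 4*x^3 + 3*x^2 - 2*x) dx. Term by term:
  ∫_0^1 -3*x^5 dx = -1/2;  ∫_0^1 -4*x^4 dx = -4/5;  ∫_0^1 4*x^3 dx = 1;
  ∫_0^1 3*x^2 dx = 1;  ∫_0^1 -2*x dx = -1.
Sum: -1/2 − 4/5 + 1 + 1 − 1 = -3/10.
So LHS = -3/10.
∫_0^1 v(x) φ(x) dx = ∫_0^1 (-3*x^5 - x^4 + x^3 + 3*x^2) dx. Term by term:
  ∫_0^1 -3*x^5 dx = -1/2;  ∫_0^1 -x^4 dx = -1/5;  ∫_0^1 x^3 dx = 1/4;
  ∫_0^1 3*x^2 dx = 1.
Sum: -1/2 − 1/5 + 1/4 + 1 = 11/20.
So RHS = -∫_0^1 v(x) φ(x) dx = -11/20.
LHS − RHS = 1/4 ≠ 0, so the identity fails.
(For a valid weak derivative the identity must hold for EVERY test function, in particular this one. The failure shows v is NOT the weak derivative of u.)
Correct weak derivative would be u'(x) = 3*x**2 + 4*x.


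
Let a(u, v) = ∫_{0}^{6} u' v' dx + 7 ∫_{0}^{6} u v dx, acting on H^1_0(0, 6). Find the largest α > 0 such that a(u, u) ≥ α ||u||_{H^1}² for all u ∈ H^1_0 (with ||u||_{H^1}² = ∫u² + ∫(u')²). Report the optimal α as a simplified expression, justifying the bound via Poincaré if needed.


α = 1

Coercivity of a(·,·) on H^1_0(0, 6) means a(u, u) ≥ α ||u||_{H^1}² for every u ∈ H^1_0.
The interval has length L = 6, and Poincaré/coercivity depend only on L. Here a(u, u) = ∫(u')² + (7)·∫u².
Here c = 7 ≥ 1, so a(u,u) = ∫(u')² + c∫u² ≥ ∫(u')² + ∫u² = ||u||_{H^1}², i.e. α = 1 works. No larger α is possible: a(u,u) ≥ α||u||_{H^1}² means (1−α)∫(u')² ≥ (α−c)∫u², and for the modes u_n = sin(nπ(x−x₀)/L) (x₀ the left endpoint) one has ∫u_n²/∫(u_n')² = (L/(nπ))² → 0, so a(u_n,u_n)/||u_n||_{H^1}² → 1. Hence the optimal constant is α = 1.
Therefore α = 1.


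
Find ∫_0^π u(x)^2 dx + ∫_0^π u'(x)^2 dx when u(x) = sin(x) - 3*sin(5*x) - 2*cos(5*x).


||u||_{H^1(0,π)}^2 = 170*π

u'(x) = 10*sin(5*x) + cos(x) - 15*cos(5*x).
Expand u² and (u')² and integrate term by term on (0, π), using: for integers n ≥ 1, ∫_0^π sin²(nx) dx = ∫_0^π cos²(nx) dx = π/2; for n ≠ n', ∫_0^π sin(nx)sin(n'x) dx = ∫_0^π cos(nx)cos(n'x) dx = 0; and by product-to-sum, ∫_0^π sin(nx)cos(n'x) dx = ½∫_0^π [sin((n+n')x) + sin((n−n')x)] dx, which is 0 when n+n' is even and 2n/(n²−n'²) when n+n' is odd (it need not vanish on (0, π)).
  u² squared terms: (-3)²·∫sin(5x)² dx = 9·π/2 = 9*π/2;  (-2)²·∫cos(5x)² dx = 4·π/2 = 2*π;  (1)²·∫sin(x)² dx = 1·π/2 = π/2.
  u² cross terms: 2·(-3)·(-2)·∫sin(5x)·cos(5x) dx = 12·(0) = 0;  2·(-3)·(1)·∫sin(5x)·sin(x) dx = -6·(0) = 0;  2·(-2)·(1)·∫cos(5x)·sin(x) dx = -4·(0) = 0.
  So ∫_0^π u² dx = 9*π/2 + 2*π + π/2 + 0 + 0 + 0 = 7*π.
  (u')² squared terms: (-15)²·∫cos(5x)² dx = 225·π/2 = 225*π/2;  (10)²·∫sin(5x)² dx = 100·π/2 = 50*π;  (1)²·∫cos(x)² dx = 1·π/2 = π/2.
  (u')² cross terms: 2·(-15)·(10)·∫cos(5x)·sin(5x) dx = -300·(0) = 0;  2·(-15)·(1)·∫cos(5x)·cos(x) dx = -30·(0) = 0;  2·(10)·(1)·∫sin(5x)·cos(x) dx = 20·(0) = 0.
  So ∫_0^π (u')² dx = 225*π/2 + 50*π + π/2 + 0 + 0 + 0 = 163*π.
||u||_{H^1}^2 = (7*π) + (163*π) = 170*π.


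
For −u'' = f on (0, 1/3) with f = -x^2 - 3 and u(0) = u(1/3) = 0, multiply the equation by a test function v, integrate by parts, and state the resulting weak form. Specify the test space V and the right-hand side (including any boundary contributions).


V = H^1_0(0, 1/3) (so v(0) = v(1/3) = 0); weak form: ∫_0^1/3 u'v' dx = ∫_0^1/3 (-x^2 - 3) v dx for all v ∈ V.

Multiply both sides by a test function v and integrate from 0 to 1/3:
  ∫_0^1/3 −u''(x) v(x) dx = ∫_0^1/3 f(x) v(x) dx.
Integrate the LHS by parts once:
  ∫_0^1/3 −u'' v dx = −[u'(x) v(x)]_0^1/3 + ∫_0^1/3 u'(x) v'(x) dx.
Thus ∫_0^1/3 u'(x) v'(x) dx = ∫_0^1/3 f(x) v(x) dx + [u'(x) v(x)]_0^1/3.
Choose V so that boundary terms are either known or forced to vanish.
u is Dirichlet: u(0) = u(1/3) = 0. Let V = H^1_0(0, 1/3); then v(0) = v(1/3) = 0, and [u' v]_0^1/3 = 0.
Weak formulation: find u (satisfying any essential BC) such that ∫_0^1/3 u'(x) v'(x) dx = ∫_0^1/3 f v dx for all v ∈ V.
Substituting f(x) = -x^2 - 3, the right-hand side is ∫_0^1/3 (-x^2 - 3) v dx.


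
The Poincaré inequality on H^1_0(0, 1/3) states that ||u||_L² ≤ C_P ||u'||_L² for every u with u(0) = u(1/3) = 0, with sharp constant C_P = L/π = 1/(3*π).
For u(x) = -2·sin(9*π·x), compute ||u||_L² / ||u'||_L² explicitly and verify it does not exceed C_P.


||u||_L² / ||u'||_L² = 1/(9*π) < C_P = 1/(3*π).

u(x) = -2·sin(9*π·x), so u'(x) = -18*π*cos(9*π*x).
Writing u(x) = A·sin(kπx/L) with A = -2 and k = 3, use ∫_0^L sin²(kπx/L) dx = L/2 and ∫_0^L cos²(kπx/L) dx = L/2.
u² = 4·sin²(9*π·x) and (u')² = 324*π^2·cos²(9*π·x), and each of sin², cos² integrates to L/2 = 1/6 over (0, 1/3).
∫_0^1/3 u² dx = 2/3, so ||u||_L² = sqrt(6)/3.
∫_0^1/3 (u')² dx = 54*π^2, so ||u'||_L² = 3*sqrt(6)*π.
Ratio ||u||_L² / ||u'||_L² = 1/(9*π).
Sharp Poincaré constant on H^1_0(0, 1/3) is C_P = L/π = 1/(3*π), achieved by sin(3*π·x).
This is the k = 3 harmonic; the ratio L/(kπ) is strictly less than C_P = L/π, consistent with the sharp inequality ||u||_L² ≤ C_P ||u'||_L².


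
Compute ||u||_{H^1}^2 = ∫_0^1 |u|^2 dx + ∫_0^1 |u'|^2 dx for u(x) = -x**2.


||u||_{H^1}^2 = 23/15

The H^1 norm (squared) on an interval (0, L) is
  ||u||_{H^1}^2 = ∫_0^L u(x)^2 dx + ∫_0^L u'(x)^2 dx.
Compute u'(x) = -2*x.
Then u(x)^2 = x**4 and u'(x)^2 = 4*x**2.
Integrate each monomial from 0 to 1 using ∫_0^1 c·x^n dx = c·1^(n+1)/(n+1):
  ∫_0^1 u(x)^2 dx = ∫_0^1 (x^4) dx. Term by term:
    ∫_0^1 x^4 dx = 1/5.
  ∫_0^1 u'(x)^2 dx = ∫_0^1 (4*x^2) dx. Term by term:
    ∫_0^1 4*x^2 dx = 4/3.
Adding: ||u||_{H^1}^2 = 1/5 + 4/3 = 23/15.


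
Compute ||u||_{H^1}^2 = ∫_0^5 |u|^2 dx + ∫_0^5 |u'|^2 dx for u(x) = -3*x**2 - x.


||u||_{H^1}^2 = 49555/6

The H^1 norm (squared) on an interval (0, L) is
  ||u||_{H^1}^2 = ∫_0^L u(x)^2 dx + ∫_0^L u'(x)^2 dx.
Compute u'(x) = -6*x - 1.
Then u(x)^2 = 9*x**4 + 6*x**3 + x**2 and u'(x)^2 = 36*x**2 + 12*x + 1.
Integrate each monomial from 0 to 5 using ∫_0^5 c·x^n dx = c·5^(n+1)/(n+1):
  ∫_0^5 u(x)^2 dx = ∫_0^5 (9*x^4 + 6*x^3 + x^2) dx. Term by term:
    ∫_0^5 9*x^4 dx = 5625;  ∫_0^5 6*x^3 dx = 1875/2;  ∫_0^5 x^2 dx = 125/3.
  Sum: 5625 + 1875/2 + 125/3 = 39625/6.
  ∫_0^5 u'(x)^2 dx = ∫_0^5 (36*x^2 + 12*x + 1) dx. Term by term:
    ∫_0^5 36*x^2 dx = 1500;  ∫_0^5 12*x dx = 150;  ∫_0^5 1 dx = 5.
  Sum: 1500 + 150 + 5 = 1655.
Adding: ||u||_{H^1}^2 = 39625/6 + 1655 = 49555/6.


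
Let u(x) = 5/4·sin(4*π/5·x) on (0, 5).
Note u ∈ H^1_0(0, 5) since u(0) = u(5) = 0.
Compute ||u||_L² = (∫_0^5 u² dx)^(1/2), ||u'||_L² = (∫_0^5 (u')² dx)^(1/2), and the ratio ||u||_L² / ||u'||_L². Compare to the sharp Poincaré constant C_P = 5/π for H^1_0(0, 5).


||u||_L² / ||u'||_L² = 5/(4*π) < C_P = 5/π.

u(x) = 5/4·sin(4*π/5·x), so u'(x) = π*cos(4*π*x/5).
Writing u(x) = A·sin(kπx/L) with A = 5/4 and k = 4, use ∫_0^L sin²(kπx/L) dx = L/2 and ∫_0^L cos²(kπx/L) dx = L/2.
u² = 25/16·sin²(4*π/5·x) and (u')² = π^2·cos²(4*π/5·x), and each of sin², cos² integrates to L/2 = 5/2 over (0, 5).
∫_0^5 u² dx = 125/32, so ||u||_L² = 5*sqrt(10)/8.
∫_0^5 (u')² dx = 5*π^2/2, so ||u'||_L² = sqrt(10)*π/2.
Ratio ||u||_L² / ||u'||_L² = 5/(4*π).
Sharp Poincaré constant on H^1_0(0, 5) is C_P = L/π = 5/π, achieved by sin(π/5·x).
This is the k = 4 harmonic; the ratio L/(kπ) is strictly less than C_P = L/π, consistent with the sharp inequality ||u||_L² ≤ C_P ||u'||_L².


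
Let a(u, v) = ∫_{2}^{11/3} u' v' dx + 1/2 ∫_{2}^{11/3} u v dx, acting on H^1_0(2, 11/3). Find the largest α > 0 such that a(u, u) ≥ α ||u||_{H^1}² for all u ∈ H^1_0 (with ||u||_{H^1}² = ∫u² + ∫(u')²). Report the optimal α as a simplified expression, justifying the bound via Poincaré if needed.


α = (25 + 18*π^2)/(2*(25 + 9*π^2))

Coercivity of a(·,·) on H^1_0(2, 11/3) means a(u, u) ≥ α ||u||_{H^1}² for every u ∈ H^1_0.
The interval has length L = 5/3, and Poincaré/coercivity depend only on L. Here a(u, u) = ∫(u')² + (1/2)·∫u².
Here 0 < c = 1/2 < 1. The condition a(u,u) ≥ α||u||_{H^1}² reads (1−α)∫(u')² ≥ (α−c)∫u². Any admissible α is ≤ 1 (rapidly oscillating u have ∫u²/∫(u')² → 0), and α = 1 would force 0 ≥ (1−c)∫u², impossible since c < 1; so 1−α > 0. By the sharp Poincaré inequality on H^1_0 of an interval of length L, ∫(u')² ≥ (π/L)²∫u² with equality for the first sine mode sin(π(x−x₀)/L) (x₀ the left endpoint), so the inequality holds for all u iff (1−α)(π/L)² ≥ α − c, i.e. α ≤ ((π/L)² + c)/((π/L)² + 1) = (1 + c(L/π)²)/(1 + (L/π)²). With (π/L)² = 9*π^2/25 and c = 1/2, the largest admissible constant is α = ((π/L)² + c)/((π/L)² + 1).
Simplifying, α = (25 + 18*π^2)/(2*(25 + 9*π^2)).


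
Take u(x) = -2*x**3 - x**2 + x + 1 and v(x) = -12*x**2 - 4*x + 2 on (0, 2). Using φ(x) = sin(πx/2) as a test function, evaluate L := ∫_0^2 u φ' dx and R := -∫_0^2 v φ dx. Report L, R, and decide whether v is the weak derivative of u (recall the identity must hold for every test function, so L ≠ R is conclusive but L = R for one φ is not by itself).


LHS = -192/π^3 + 52/π, RHS = -384/π^3 + 104/π. No, v is not the weak derivative of u.

u(x) = -2*x**3 - x**2 + x + 1, classical derivative u'(x) = -6*x**2 - 2*x + 1.
φ(x) = sin(πx/2), so φ'(x) = π*cos(π*x/2)/2.
Note φ(0) = φ(2) = 0, so the boundary term u·φ vanishes.
LHS = ∫_0^2 u(x) φ'(x) dx = ∫_0^2 (-π*x^3*cos(π*x/2) - π*x^2*cos(π*x/2)/2 + π*x*cos(π*x/2)/2 + π*cos(π*x/2)/2) dx. Term by term:
  ∫_0^2 π*cos(π*x/2)/2 dx = 0;  ∫_0^2 π*x*cos(π*x/2)/2 dx = -4/π;  ∫_0^2 -π*x^3*cos(π*x/2) dx = -192/π^3 + 48/π;
  ∫_0^2 -π*x^2*cos(π*x/2)/2 dx = 8/π.
Sum: 0 − 4/π + -192/π^3 + 48/π + 8/π = -192/π^3 + 52/π.
So LHS = -192/π^3 + 52/π.
∫_0^2 v(x) φ(x) dx = ∫_0^2 (-12*x^2*sin(π*x/2) - 4*x*sin(π*x/2) + 2*sin(π*x/2)) dx. Term by term:
  ∫_0^2 2*sin(π*x/2) dx = 8/π;  ∫_0^2 -12*x^2*sin(π*x/2) dx = -96/π + 384/π^3;  ∫_0^2 -4*x*sin(π*x/2) dx = -16/π.
Sum: 8/π + -96/π + 384/π^3 − 16/π = -104/π + 384/π^3.
So RHS = -∫_0^2 v(x) φ(x) dx = -384/π^3 + 104/π.
LHS − RHS = -52/π + 192/π^3 ≠ 0, so the identity fails.
(For a valid weak derivative the identity must hold for EVERY test function, in particular this one. The failure shows v is NOT the weak derivative of u.)
Correct weak derivative would be u'(x) = -6*x**2 - 2*x + 1.


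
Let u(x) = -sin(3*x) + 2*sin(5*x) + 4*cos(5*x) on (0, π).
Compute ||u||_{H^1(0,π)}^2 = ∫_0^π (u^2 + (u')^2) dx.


||u||_{H^1(0,π)}^2 = 265*π

u'(x) = -20*sin(5*x) - 3*cos(3*x) + 10*cos(5*x).
Expand u² and (u')² and integrate term by term on (0, π), using: for integers n ≥ 1, ∫_0^π sin²(nx) dx = ∫_0^π cos²(nx) dx = π/2; for n ≠ n', ∫_0^π sin(nx)sin(n'x) dx = ∫_0^π cos(nx)cos(n'x) dx = 0; and by product-to-sum, ∫_0^π sin(nx)cos(n'x) dx = ½∫_0^π [sin((n+n')x) + sin((n−n')x)] dx, which is 0 when n+n' is even and 2n/(n²−n'²) when n+n' is odd (it need not vanish on (0, π)).
  u² squared terms: (-1)²·∫sin(3x)² dx = 1·π/2 = π/2;  (2)²·∫sin(5x)² dx = 4·π/2 = 2*π;  (4)²·∫cos(5x)² dx = 16·π/2 = 8*π.
  u² cross terms: 2·(-1)·(2)·∫sin(3x)·sin(5x) dx = -4·(0) = 0;  2·(-1)·(4)·∫sin(3x)·cos(5x) dx = -8·(0) = 0;  2·(2)·(4)·∫sin(5x)·cos(5x) dx = 16·(0) = 0.
  So ∫_0^π u² dx = π/2 + 2*π + 8*π + 0 + 0 + 0 = 21*π/2.
  (u')² squared terms: (-20)²·∫sin(5x)² dx = 400·π/2 = 200*π;  (-3)²·∫cos(3x)² dx = 9·π/2 = 9*π/2;  (10)²·∫cos(5x)² dx = 100·π/2 = 50*π.
  (u')² cross terms: 2·(-20)·(-3)·∫sin(5x)·cos(3x) dx = 120·(0) = 0;  2·(-20)·(10)·∫sin(5x)·cos(5x) dx = -400·(0) = 0;  2·(-3)·(10)·∫cos(3x)·cos(5x) dx = -60·(0) = 0.
  So ∫_0^π (u')² dx = 200*π + 9*π/2 + 50*π + 0 + 0 + 0 = 509*π/2.
||u||_{H^1}^2 = (21*π/2) + (509*π/2) = 265*π.


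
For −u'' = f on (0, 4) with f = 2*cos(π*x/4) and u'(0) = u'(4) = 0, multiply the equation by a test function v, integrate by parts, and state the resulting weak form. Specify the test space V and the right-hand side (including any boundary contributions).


V = H^1(0, 4) (no boundary constraint on v; u is determined up to an additive constant); weak form: ∫_0^4 u'v' dx = ∫_0^4 (2*cos(π*x/4)) v dx for all v ∈ V.

Multiply both sides by a test function v and integrate from 0 to 4:
  ∫_0^4 −u''(x) v(x) dx = ∫_0^4 f(x) v(x) dx.
Integrate the LHS by parts once:
  ∫_0^4 −u'' v dx = −[u'(x) v(x)]_0^4 + ∫_0^4 u'(x) v'(x) dx.
Thus ∫_0^4 u'(x) v'(x) dx = ∫_0^4 f(x) v(x) dx + [u'(x) v(x)]_0^4.
Choose V so that boundary terms are either known or forced to vanish.
u has homogeneous Neumann: u'(0) = u'(4) = 0. So [u' v]_0^4 = 0·v(4) − 0·v(0) = 0 for any v; take V = H^1(0, 4).
Weak formulation: find u (satisfying any essential BC) such that ∫_0^4 u'(x) v'(x) dx = ∫_0^4 f v dx for all v ∈ V (homogeneous Neumann, so boundary terms vanish).
Substituting f(x) = 2*cos(π*x/4), the right-hand side is ∫_0^4 (2*cos(π*x/4)) v dx.
Compatibility check (pure Neumann): taking v ≡ 1 ∈ V gives 0 = ∫_0^4 f dx + (0) − (0), i.e. ∫_0^4 f dx must equal u'(0) − u'(4) = 0. Indeed ∫_0^4 (2*cos(π*x/4)) dx = 0, so the data are compatible. The solution is then unique only up to an additive constant (fix it e.g. by requiring ∫_0^4 u dx = 0).


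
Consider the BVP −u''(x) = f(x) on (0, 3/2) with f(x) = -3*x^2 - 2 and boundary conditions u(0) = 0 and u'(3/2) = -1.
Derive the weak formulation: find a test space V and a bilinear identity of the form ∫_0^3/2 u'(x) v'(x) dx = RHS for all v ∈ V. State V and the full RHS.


V = {v ∈ H^1(0, 3/2) : v(0) = 0} (test functions vanish at x = 0 where u is specified); weak form: ∫_0^3/2 u'v' dx = ∫_0^3/2 (-3*x^2 - 2) v dx − v(3/2) for all v ∈ V.

Multiply both sides by a test function v and integrate from 0 to 3/2:
  ∫_0^3/2 −u''(x) v(x) dx = ∫_0^3/2 f(x) v(x) dx.
Integrate the LHS by parts once:
  ∫_0^3/2 −u'' v dx = −[u'(x) v(x)]_0^3/2 + ∫_0^3/2 u'(x) v'(x) dx.
Thus ∫_0^3/2 u'(x) v'(x) dx = ∫_0^3/2 f(x) v(x) dx + [u'(x) v(x)]_0^3/2.
Choose V so that boundary terms are either known or forced to vanish.
Mixed BC: u(0) = 0 (Dirichlet) and u'(3/2) = -1 (Neumann). Define V = {v ∈ H^1(0, 3/2) : v(0) = 0}. Then [u' v]_0^3/2 = u'(3/2)·v(3/2) − u'(0)·0 = − v(3/2).
Weak formulation: find u (satisfying any essential BC) such that ∫_0^3/2 u'(x) v'(x) dx = ∫_0^3/2 f v dx − v(3/2) for all v ∈ V (Dirichlet at 0 absorbed into V; Neumann datum at x = 3/2 contributes the boundary term).
Substituting f(x) = -3*x^2 - 2, the right-hand side is ∫_0^3/2 (-3*x^2 - 2) v dx − v(3/2).


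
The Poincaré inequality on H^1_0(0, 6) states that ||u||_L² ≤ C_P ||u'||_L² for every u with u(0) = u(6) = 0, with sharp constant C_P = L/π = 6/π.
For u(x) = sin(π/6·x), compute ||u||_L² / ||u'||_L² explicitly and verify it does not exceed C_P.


||u||_L² / ||u'||_L² = 6/π = C_P.

u(x) = sin(π/6·x), so u'(x) = π*cos(π*x/6)/6.
Writing u(x) = A·sin(kπx/L) with A = 1 and k = 1, use ∫_0^L sin²(kπx/L) dx = L/2 and ∫_0^L cos²(kπx/L) dx = L/2.
u² = 1·sin²(π/6·x) and (u')² = π^2/36·cos²(π/6·x), and each of sin², cos² integrates to L/2 = 3 over (0, 6).
∫_0^6 u² dx = 3, so ||u||_L² = sqrt(3).
∫_0^6 (u')² dx = π^2/12, so ||u'||_L² = sqrt(3)*π/6.
Ratio ||u||_L² / ||u'||_L² = 6/π.
Sharp Poincaré constant on H^1_0(0, 6) is C_P = L/π = 6/π, achieved by sin(π/6·x).
This is the k = 1 eigenfunction (up to amplitude), so the ratio equals the sharp Poincaré constant exactly.


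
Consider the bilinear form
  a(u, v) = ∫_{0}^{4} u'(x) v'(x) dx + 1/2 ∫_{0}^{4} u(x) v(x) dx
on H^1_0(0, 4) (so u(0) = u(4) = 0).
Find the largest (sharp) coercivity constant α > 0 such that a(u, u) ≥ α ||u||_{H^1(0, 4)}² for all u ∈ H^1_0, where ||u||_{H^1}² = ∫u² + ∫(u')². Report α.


α = (8 + π^2)/(π^2 + 16)

Coercivity of a(·,·) on H^1_0(0, 4) means a(u, u) ≥ α ||u||_{H^1}² for every u ∈ H^1_0.
The interval has length L = 4, and Poincaré/coercivity depend only on L. Here a(u, u) = ∫(u')² + (1/2)·∫u².
Here 0 < c = 1/2 < 1. The condition a(u,u) ≥ α||u||_{H^1}² reads (1−α)∫(u')² ≥ (α−c)∫u². Any admissible α is ≤ 1 (rapidly oscillating u have ∫u²/∫(u')² → 0), and α = 1 would force 0 ≥ (1−c)∫u², impossible since c < 1; so 1−α > 0. By the sharp Poincaré inequality on H^1_0 of an interval of length L, ∫(u')² ≥ (π/L)²∫u² with equality for the first sine mode sin(π(x−x₀)/L) (x₀ the left endpoint), so the inequality holds for all u iff (1−α)(π/L)² ≥ α − c, i.e. α ≤ ((π/L)² + c)/((π/L)² + 1) = (1 + c(L/π)²)/(1 + (L/π)²). With (π/L)² = π^2/16 and c = 1/2, the largest admissible constant is α = ((π/L)² + c)/((π/L)² + 1).
Simplifying, α = (8 + π^2)/(π^2 + 16).


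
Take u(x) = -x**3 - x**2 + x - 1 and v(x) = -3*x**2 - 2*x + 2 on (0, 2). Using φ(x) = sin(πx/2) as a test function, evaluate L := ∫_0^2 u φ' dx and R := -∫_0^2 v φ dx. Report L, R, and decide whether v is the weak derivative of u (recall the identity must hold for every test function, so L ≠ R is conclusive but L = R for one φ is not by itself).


LHS = -96/π^3 + 28/π, RHS = -96/π^3 + 24/π. No, v is not the weak derivative of u.

u(x) = -x**3 - x**2 + x - 1, classical derivative u'(x) = -3*x**2 - 2*x + 1.
φ(x) = sin(πx/2), so φ'(x) = π*cos(π*x/2)/2.
Note φ(0) = φ(2) = 0, so the boundary term u·φ vanishes.
LHS = ∫_0^2 u(x) φ'(x) dx = ∫_0^2 (-π*x^3*cos(π*x/2)/2 - π*x^2*cos(π*x/2)/2 + π*x*cos(π*x/2)/2 - π*cos(π*x/2)/2) dx. Term by term:
  ∫_0^2 -π*cos(π*x/2)/2 dx = 0;  ∫_0^2 π*x*cos(π*x/2)/2 dx = -4/π;  ∫_0^2 -π*x^2*cos(π*x/2)/2 dx = 8/π;
  ∫_0^2 -π*x^3*cos(π*x/2)/2 dx = -96/π^3 + 24/π.
Sum: 0 − 4/π + 8/π + -96/π^3 + 24/π = -96/π^3 + 28/π.
So LHS = -96/π^3 + 28/π.
∫_0^2 v(x) φ(x) dx = ∫_0^2 (-3*x^2*sin(π*x/2) - 2*x*sin(π*x/2) + 2*sin(π*x/2)) dx. Term by term:
  ∫_0^2 2*sin(π*x/2) dx = 8/π;  ∫_0^2 -3*x^2*sin(π*x/2) dx = -24/π + 96/π^3;  ∫_0^2 -2*x*sin(π*x/2) dx = -8/π.
Sum: 8/π + -24/π + 96/π^3 − 8/π = -24/π + 96/π^3.
So RHS = -∫_0^2 v(x) φ(x) dx = -96/π^3 + 24/π.
LHS − RHS = 4/π ≠ 0, so the identity fails.
(For a valid weak derivative the identity must hold for EVERY test function, in particular this one. The failure shows v is NOT the weak derivative of u.)
Correct weak derivative would be u'(x) = -3*x**2 - 2*x + 1.


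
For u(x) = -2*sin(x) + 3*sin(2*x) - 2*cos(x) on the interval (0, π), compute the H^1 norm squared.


||u||_{H^1(0,π)}^2 = -32 + 61*π/2

u'(x) = 2*sin(x) - 2*cos(x) + 6*cos(2*x).
Expand u² and (u')² and integrate term by term on (0, π), using: for integers n ≥ 1, ∫_0^π sin²(nx) dx = ∫_0^π cos²(nx) dx = π/2; for n ≠ n', ∫_0^π sin(nx)sin(n'x) dx = ∫_0^π cos(nx)cos(n'x) dx = 0; and by product-to-sum, ∫_0^π sin(nx)cos(n'x) dx = ½∫_0^π [sin((n+n')x) + sin((n−n')x)] dx, which is 0 when n+n' is even and 2n/(n²−n'²) when n+n' is odd (it need not vanish on (0, π)).
  u² squared terms: (-2)²·∫cos(x)² dx = 4·π/2 = 2*π;  (-2)²·∫sin(x)² dx = 4·π/2 = 2*π;  (3)²·∫sin(2x)² dx = 9·π/2 = 9*π/2.
  u² cross terms: 2·(-2)·(-2)·∫cos(x)·sin(x) dx = 8·(0) = 0;  2·(-2)·(3)·∫cos(x)·sin(2x) dx = -12·(4/3) = -16;  2·(-2)·(3)·∫sin(x)·sin(2x) dx = -12·(0) = 0.
  So ∫_0^π u² dx = 2*π + 2*π + 9*π/2 + 0 − 16 + 0 = -16 + 17*π/2.
  (u')² squared terms: (-2)²·∫cos(x)² dx = 4·π/2 = 2*π;  (2)²·∫sin(x)² dx = 4·π/2 = 2*π;  (6)²·∫cos(2x)² dx = 36·π/2 = 18*π.
  (u')² cross terms: 2·(-2)·(2)·∫cos(x)·sin(x) dx = -8·(0) = 0;  2·(-2)·(6)·∫cos(x)·cos(2x) dx = -24·(0) = 0;  2·(2)·(6)·∫sin(x)·cos(2x) dx = 24·(-2/3) = -16.
  So ∫_0^π (u')² dx = 2*π + 2*π + 18*π + 0 + 0 − 16 = -16 + 22*π.
||u||_{H^1}^2 = (-16 + 17*π/2) + (-16 + 22*π) = -32 + 61*π/2.


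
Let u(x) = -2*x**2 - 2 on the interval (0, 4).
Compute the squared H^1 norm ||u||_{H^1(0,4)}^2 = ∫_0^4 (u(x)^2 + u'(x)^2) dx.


||u||_{H^1}^2 = 6736/5

The H^1 norm (squared) on an interval (0, L) is
  ||u||_{H^1}^2 = ∫_0^L u(x)^2 dx + ∫_0^L u'(x)^2 dx.
Compute u'(x) = -4*x.
Then u(x)^2 = 4*x**4 + 8*x**2 + 4 and u'(x)^2 = 16*x**2.
Integrate each monomial from 0 to 4 using ∫_0^4 c·x^n dx = c·4^(n+1)/(n+1):
  ∫_0^4 u(x)^2 dx = ∫_0^4 (4*x^4 + 8*x^2 + 4) dx. Term by term:
    ∫_0^4 4*x^4 dx = 4096/5;  ∫_0^4 8*x^2 dx = 512/3;  ∫_0^4 4 dx = 16.
  Sum: 4096/5 + 512/3 + 16 = 15088/15.
  ∫_0^4 u'(x)^2 dx = ∫_0^4 (16*x^2) dx. Term by term:
    ∫_0^4 16*x^2 dx = 1024/3.
Adding: ||u||_{H^1}^2 = 15088/15 + 1024/3 = 6736/5.


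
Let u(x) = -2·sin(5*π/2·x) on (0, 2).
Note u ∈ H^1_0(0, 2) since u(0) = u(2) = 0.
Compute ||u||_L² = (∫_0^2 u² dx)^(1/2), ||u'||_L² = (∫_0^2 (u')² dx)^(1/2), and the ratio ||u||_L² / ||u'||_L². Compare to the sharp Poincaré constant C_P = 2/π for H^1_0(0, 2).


||u||_L² / ||u'||_L² = 2/(5*π) < C_P = 2/π.

u(x) = -2·sin(5*π/2·x), so u'(x) = -5*π*cos(5*π*x/2).
Writing u(x) = A·sin(kπx/L) with A = -2 and k = 5, use ∫_0^L sin²(kπx/L) dx = L/2 and ∫_0^L cos²(kπx/L) dx = L/2.
u² = 4·sin²(5*π/2·x) and (u')² = 25*π^2·cos²(5*π/2·x), and each of sin², cos² integrates to L/2 = 1 over (0, 2).
∫_0^2 u² dx = 4, so ||u||_L² = 2.
∫_0^2 (u')² dx = 25*π^2, so ||u'||_L² = 5*π.
Ratio ||u||_L² / ||u'||_L² = 2/(5*π).
Sharp Poincaré constant on H^1_0(0, 2) is C_P = L/π = 2/π, achieved by sin(π/2·x).
This is the k = 5 harmonic; the ratio L/(kπ) is strictly less than C_P = L/π, consistent with the sharp inequality ||u||_L² ≤ C_P ||u'||_L².


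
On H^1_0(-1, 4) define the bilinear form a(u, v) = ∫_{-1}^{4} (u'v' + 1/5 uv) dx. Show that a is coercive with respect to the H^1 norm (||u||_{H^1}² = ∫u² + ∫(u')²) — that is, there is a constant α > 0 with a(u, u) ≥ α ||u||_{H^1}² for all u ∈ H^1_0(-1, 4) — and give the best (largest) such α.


α = (5 + π^2)/(π^2 + 25)

Coercivity of a(·,·) on H^1_0(-1, 4) means a(u, u) ≥ α ||u||_{H^1}² for every u ∈ H^1_0.
The interval has length L = 5, and Poincaré/coercivity depend only on L. Here a(u, u) = ∫(u')² + (1/5)·∫u².
Here 0 < c = 1/5 < 1. The condition a(u,u) ≥ α||u||_{H^1}² reads (1−α)∫(u')² ≥ (α−c)∫u². Any admissible α is ≤ 1 (rapidly oscillating u have ∫u²/∫(u')² → 0), and α = 1 would force 0 ≥ (1−c)∫u², impossible since c < 1; so 1−α > 0. By the sharp Poincaré inequality on H^1_0 of an interval of length L, ∫(u')² ≥ (π/L)²∫u² with equality for the first sine mode sin(π(x−x₀)/L) (x₀ the left endpoint), so the inequality holds for all u iff (1−α)(π/L)² ≥ α − c, i.e. α ≤ ((π/L)² + c)/((π/L)² + 1) = (1 + c(L/π)²)/(1 + (L/π)²). With (π/L)² = π^2/25 and c = 1/5, the largest admissible constant is α = ((π/L)² + c)/((π/L)² + 1).
Simplifying, α = (5 + π^2)/(π^2 + 25).


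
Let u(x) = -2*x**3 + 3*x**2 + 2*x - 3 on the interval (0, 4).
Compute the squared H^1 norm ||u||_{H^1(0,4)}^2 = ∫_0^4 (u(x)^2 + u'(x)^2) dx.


||u||_{H^1}^2 = 607028/105

The H^1 norm (squared) on an interval (0, L) is
  ||u||_{H^1}^2 = ∫_0^L u(x)^2 dx + ∫_0^L u'(x)^2 dx.
Compute u'(x) = -6*x**2 + 6*x + 2.
Then u(x)^2 = 4*x**6 - 12*x**5 + x**4 + 24*x**3 - 14*x**2 - 12*x + 9 and u'(x)^2 = 36*x**4 - 72*x**3 + 12*x**2 + 24*x + 4.
Integrate each monomial from 0 to 4 using ∫_0^4 c·x^n dx = c·4^(n+1)/(n+1):
  ∫_0^4 u(x)^2 dx = ∫_0^4 (4*x^6 - 12*x^5 + x^4 + 24*x^3 - 14*x^2 - 12*x + 9) dx. Term by term:
    ∫_0^4 4*x^6 dx = 65536/7;  ∫_0^4 -12*x^5 dx = -8192;  ∫_0^4 x^4 dx = 1024/5;
    ∫_0^4 24*x^3 dx = 1536;  ∫_0^4 -14*x^2 dx = -896/3;  ∫_0^4 -12*x dx = -96;
    ∫_0^4 9 dx = 36.
  Sum: 65536/7 − 8192 + 1024/5 + 1536 − 896/3 − 96 + 36 = 268004/105.
  ∫_0^4 u'(x)^2 dx = ∫_0^4 (36*x^4 - 72*x^3 + 12*x^2 + 24*x + 4) dx. Term by term:
    ∫_0^4 36*x^4 dx = 36864/5;  ∫_0^4 -72*x^3 dx = -4608;  ∫_0^4 12*x^2 dx = 256;
    ∫_0^4 24*x dx = 192;  ∫_0^4 4 dx = 16.
  Sum: 36864/5 − 4608 + 256 + 192 + 16 = 16144/5.
Adding: ||u||_{H^1}^2 = 268004/105 + 16144/5 = 607028/105.


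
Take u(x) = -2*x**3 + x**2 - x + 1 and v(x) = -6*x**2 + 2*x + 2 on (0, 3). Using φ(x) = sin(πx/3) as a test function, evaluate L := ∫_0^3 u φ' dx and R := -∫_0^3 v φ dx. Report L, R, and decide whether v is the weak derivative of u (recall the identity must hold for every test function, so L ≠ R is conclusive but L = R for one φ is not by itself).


LHS = -648/π^3 + 150/π, RHS = -648/π^3 + 132/π. No, v is not the weak derivative of u.

u(x) = -2*x**3 + x**2 - x + 1, classical derivative u'(x) = -6*x**2 + 2*x - 1.
φ(x) = sin(πx/3), so φ'(x) = π*cos(π*x/3)/3.
Note φ(0) = φ(3) = 0, so the boundary term u·φ vanishes.
LHS = ∫_0^3 u(x) φ'(x) dx = ∫_0^3 (-2*π*x^3*cos(π*x/3)/3 + π*x^2*cos(π*x/3)/3 - π*x*cos(π*x/3)/3 + π*cos(π*x/3)/3) dx. Term by term:
  ∫_0^3 π*cos(π*x/3)/3 dx = 0;  ∫_0^3 -2*π*x^3*cos(π*x/3)/3 dx = -648/π^3 + 162/π;  ∫_0^3 -π*x*cos(π*x/3)/3 dx = 6/π;
  ∫_0^3 π*x^2*cos(π*x/3)/3 dx = -18/π.
Sum: 0 + -648/π^3 + 162/π + 6/π − 18/π = -648/π^3 + 150/π.
So LHS = -648/π^3 + 150/π.
∫_0^3 v(x) φ(x) dx = ∫_0^3 (-6*x^2*sin(π*x/3) + 2*x*sin(π*x/3) + 2*sin(π*x/3)) dx. Term by term:
  ∫_0^3 2*sin(π*x/3) dx = 12/π;  ∫_0^3 -6*x^2*sin(π*x/3) dx = -162/π + 648/π^3;  ∫_0^3 2*x*sin(π*x/3) dx = 18/π.
Sum: 12/π + -162/π + 648/π^3 + 18/π = -132/π + 648/π^3.
So RHS = -∫_0^3 v(x) φ(x) dx = -648/π^3 + 132/π.
LHS − RHS = 18/π ≠ 0, so the identity fails.
(For a valid weak derivative the identity must hold for EVERY test function, in particular this one. The failure shows v is NOT the weak derivative of u.)
Correct weak derivative would be u'(x) = -6*x**2 + 2*x - 1.


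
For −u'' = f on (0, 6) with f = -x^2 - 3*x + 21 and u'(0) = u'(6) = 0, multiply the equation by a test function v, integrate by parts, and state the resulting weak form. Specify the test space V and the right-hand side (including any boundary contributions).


V = H^1(0, 6) (no boundary constraint on v; u is determined up to an additive constant); weak form: ∫_0^6 u'v' dx = ∫_0^6 (-x^2 - 3*x + 21) v dx for all v ∈ V.

Multiply both sides by a test function v and integrate from 0 to 6:
  ∫_0^6 −u''(x) v(x) dx = ∫_0^6 f(x) v(x) dx.
Integrate the LHS by parts once:
  ∫_0^6 −u'' v dx = −[u'(x) v(x)]_0^6 + ∫_0^6 u'(x) v'(x) dx.
Thus ∫_0^6 u'(x) v'(x) dx = ∫_0^6 f(x) v(x) dx + [u'(x) v(x)]_0^6.
Choose V so that boundary terms are either known or forced to vanish.
u has homogeneous Neumann: u'(0) = u'(6) = 0. So [u' v]_0^6 = 0·v(6) − 0·v(0) = 0 for any v; take V = H^1(0, 6).
Weak formulation: find u (satisfying any essential BC) such that ∫_0^6 u'(x) v'(x) dx = ∫_0^6 f v dx for all v ∈ V (homogeneous Neumann, so boundary terms vanish).
Substituting f(x) = -x^2 - 3*x + 21, the right-hand side is ∫_0^6 (-x^2 - 3*x + 21) v dx.
Compatibility check (pure Neumann): taking v ≡ 1 ∈ V gives 0 = ∫_0^6 f dx + (0) − (0), i.e. ∫_0^6 f dx must equal u'(0) − u'(6) = 0. Indeed ∫_0^6 (-x^2 - 3*x + 21) dx = 0, so the data are compatible. The solution is then unique only up to an additive constant (fix it e.g. by requiring ∫_0^6 u dx = 0).


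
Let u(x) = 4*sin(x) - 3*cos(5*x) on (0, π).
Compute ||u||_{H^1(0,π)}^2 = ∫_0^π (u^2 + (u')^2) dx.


||u||_{H^1(0,π)}^2 = 133*π

u'(x) = 15*sin(5*x) + 4*cos(x).
Expand u² and (u')² and integrate term by term on (0, π), using: for integers n ≥ 1, ∫_0^π sin²(nx) dx = ∫_0^π cos²(nx) dx = π/2; for n ≠ n', ∫_0^π sin(nx)sin(n'x) dx = ∫_0^π cos(nx)cos(n'x) dx = 0; and by product-to-sum, ∫_0^π sin(nx)cos(n'x) dx = ½∫_0^π [sin((n+n')x) + sin((n−n')x)] dx, which is 0 when n+n' is even and 2n/(n²−n'²) when n+n' is odd (it need not vanish on (0, π)).
  u² squared terms: (-3)²·∫cos(5x)² dx = 9·π/2 = 9*π/2;  (4)²·∫sin(x)² dx = 16·π/2 = 8*π.
  u² cross terms: 2·(-3)·(4)·∫cos(5x)·sin(x) dx = -24·(0) = 0.
  So ∫_0^π u² dx = 9*π/2 + 8*π + 0 = 25*π/2.
  (u')² squared terms: (4)²·∫cos(x)² dx = 16·π/2 = 8*π;  (15)²·∫sin(5x)² dx = 225·π/2 = 225*π/2.
  (u')² cross terms: 2·(4)·(15)·∫cos(x)·sin(5x) dx = 120·(0) = 0.
  So ∫_0^π (u')² dx = 8*π + 225*π/2 + 0 = 241*π/2.
||u||_{H^1}^2 = (25*π/2) + (241*π/2) = 133*π.


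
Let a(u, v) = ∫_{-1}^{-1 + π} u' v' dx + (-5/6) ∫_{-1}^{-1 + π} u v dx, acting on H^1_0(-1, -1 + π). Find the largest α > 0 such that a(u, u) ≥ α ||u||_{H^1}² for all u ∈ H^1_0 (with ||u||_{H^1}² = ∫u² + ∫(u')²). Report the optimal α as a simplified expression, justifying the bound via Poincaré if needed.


α = 1/12

Coercivity of a(·,·) on H^1_0(-1, -1 + π) means a(u, u) ≥ α ||u||_{H^1}² for every u ∈ H^1_0.
The interval has length L = π, and Poincaré/coercivity depend only on L. Here a(u, u) = ∫(u')² + (-5/6)·∫u².
Here c = -5/6 < 0 with |c| < (π/L)² = 1, so coercivity still holds. The condition a(u,u) ≥ α||u||_{H^1}² reads (1−α)∫(u')² ≥ (α−c)∫u². Any admissible α is ≤ 1 (rapidly oscillating u have ∫u²/∫(u')² → 0), and α = 1 would force 0 ≥ (1−c)∫u², impossible since c < 1; so 1−α > 0. By the sharp Poincaré inequality on H^1_0 of an interval of length L, ∫(u')² ≥ (π/L)²∫u² with equality for the first sine mode sin(π(x−x₀)/L) (x₀ the left endpoint), so the inequality holds for all u iff (1−α)(π/L)² ≥ α − c, i.e. α ≤ ((π/L)² + c)/((π/L)² + 1) = (1 + c(L/π)²)/(1 + (L/π)²). (Direct route, valid since c ≤ 0: Poincaré gives c∫u² ≥ c(L/π)²∫(u')², so a(u,u) ≥ (1 + c(L/π)²)∫(u')², while ||u||_{H^1}² ≤ (1 + (L/π)²)∫(u')²; dividing yields the same α.) With (π/L)² = 1 and c = -5/6, the largest admissible constant is α = ((π/L)² + c)/((π/L)² + 1).
Simplifying, α = 1/12.


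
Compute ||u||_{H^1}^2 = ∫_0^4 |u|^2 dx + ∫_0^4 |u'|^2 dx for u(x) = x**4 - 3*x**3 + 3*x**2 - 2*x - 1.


||u||_{H^1}^2 = 3687356/315

The H^1 norm (squared) on an interval (0, L) is
  ||u||_{H^1}^2 = ∫_0^L u(x)^2 dx + ∫_0^L u'(x)^2 dx.
Compute u'(x) = 4*x**3 - 9*x**2 + 6*x - 2.
Then u(x)^2 = x**8 - 6*x**7 + 15*x**6 - 22*x**5 + 19*x**4 - 6*x**3 - 2*x**2 + 4*x + 1 and u'(x)^2 = 16*x**6 - 72*x**5 + 129*x**4 - 124*x**3 + 72*x**2 - 24*x + 4.
Integrate each monomial from 0 to 4 using ∫_0^4 c·x^n dx = c·4^(n+1)/(n+1):
  ∫_0^4 u(x)^2 dx = ∫_0^4 (x^8 - 6*x^7 + 15*x^6 - 22*x^5 + 19*x^4 - 6*x^3 - 2*x^2 + 4*x + 1) dx. Term by term:
    ∫_0^4 x^8 dx = 262144/9;  ∫_0^4 -6*x^7 dx = -49152;  ∫_0^4 15*x^6 dx = 245760/7;
    ∫_0^4 -22*x^5 dx = -45056/3;  ∫_0^4 19*x^4 dx = 19456/5;  ∫_0^4 -6*x^3 dx = -384;
    ∫_0^4 -2*x^2 dx = -128/3;  ∫_0^4 4*x dx = 32;  ∫_0^4 1 dx = 4.
  Sum: 262144/9 − 49152 + 245760/7 − 45056/3 + 19456/5 − 384 − 128/3 + 32 + 4 = 1123148/315.
  ∫_0^4 u'(x)^2 dx = ∫_0^4 (16*x^6 - 72*x^5 + 129*x^4 - 124*x^3 + 72*x^2 - 24*x + 4) dx. Term by term:
    ∫_0^4 16*x^6 dx = 262144/7;  ∫_0^4 -72*x^5 dx = -49152;  ∫_0^4 129*x^4 dx = 132096/5;
    ∫_0^4 -124*x^3 dx = -7936;  ∫_0^4 72*x^2 dx = 1536;  ∫_0^4 -24*x dx = -192;
    ∫_0^4 4 dx = 16.
  Sum: 262144/7 − 49152 + 132096/5 − 7936 + 1536 − 192 + 16 = 284912/35.
Adding: ||u||_{H^1}^2 = 1123148/315 + 284912/35 = 3687356/315.


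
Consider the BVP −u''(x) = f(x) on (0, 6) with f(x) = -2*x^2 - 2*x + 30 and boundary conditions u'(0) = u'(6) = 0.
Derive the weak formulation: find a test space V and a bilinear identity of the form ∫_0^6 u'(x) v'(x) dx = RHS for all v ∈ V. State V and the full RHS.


V = H^1(0, 6) (no boundary constraint on v; u is determined up to an additive constant); weak form: ∫_0^6 u'v' dx = ∫_0^6 (-2*x^2 - 2*x + 30) v dx for all v ∈ V.

Multiply both sides by a test function v and integrate from 0 to 6:
  ∫_0^6 −u''(x) v(x) dx = ∫_0^6 f(x) v(x) dx.
Integrate the LHS by parts once:
  ∫_0^6 −u'' v dx = −[u'(x) v(x)]_0^6 + ∫_0^6 u'(x) v'(x) dx.
Thus ∫_0^6 u'(x) v'(x) dx = ∫_0^6 f(x) v(x) dx + [u'(x) v(x)]_0^6.
Choose V so that boundary terms are either known or forced to vanish.
u has homogeneous Neumann: u'(0) = u'(6) = 0. So [u' v]_0^6 = 0·v(6) − 0·v(0) = 0 for any v; take V = H^1(0, 6).
Weak formulation: find u (satisfying any essential BC) such that ∫_0^6 u'(x) v'(x) dx = ∫_0^6 f v dx for all v ∈ V (homogeneous Neumann, so boundary terms vanish).
Substituting f(x) = -2*x^2 - 2*x + 30, the right-hand side is ∫_0^6 (-2*x^2 - 2*x + 30) v dx.
Compatibility check (pure Neumann): taking v ≡ 1 ∈ V gives 0 = ∫_0^6 f dx + (0) − (0), i.e. ∫_0^6 f dx must equal u'(0) − u'(6) = 0. Indeed ∫_0^6 (-2*x^2 - 2*x + 30) dx = 0, so the data are compatible. The solution is then unique only up to an additive constant (fix it e.g. by requiring ∫_0^6 u dx = 0).


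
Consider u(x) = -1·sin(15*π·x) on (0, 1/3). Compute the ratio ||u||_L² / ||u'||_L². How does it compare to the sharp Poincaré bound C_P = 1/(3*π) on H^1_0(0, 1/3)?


||u||_L² / ||u'||_L² = 1/(15*π) < C_P = 1/(3*π).

u(x) = -1·sin(15*π·x), so u'(x) = -15*π*cos(15*π*x).
Writing u(x) = A·sin(kπx/L) with A = -1 and k = 5, use ∫_0^L sin²(kπx/L) dx = L/2 and ∫_0^L cos²(kπx/L) dx = L/2.
u² = 1·sin²(15*π·x) and (u')² = 225*π^2·cos²(15*π·x), and each of sin², cos² integrates to L/2 = 1/6 over (0, 1/3).
∫_0^1/3 u² dx = 1/6, so ||u||_L² = sqrt(6)/6.
∫_0^1/3 (u')² dx = 75*π^2/2, so ||u'||_L² = 5*sqrt(6)*π/2.
Ratio ||u||_L² / ||u'||_L² = 1/(15*π).
Sharp Poincaré constant on H^1_0(0, 1/3) is C_P = L/π = 1/(3*π), achieved by sin(3*π·x).
This is the k = 5 harmonic; the ratio L/(kπ) is strictly less than C_P = L/π, consistent with the sharp inequality ||u||_L² ≤ C_P ||u'||_L².


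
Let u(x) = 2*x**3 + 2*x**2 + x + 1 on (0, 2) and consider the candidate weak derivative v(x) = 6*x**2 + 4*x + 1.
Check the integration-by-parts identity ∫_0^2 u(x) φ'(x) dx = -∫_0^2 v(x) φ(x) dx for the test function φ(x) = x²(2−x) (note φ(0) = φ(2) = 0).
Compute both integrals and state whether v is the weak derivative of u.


LHS = -308/15, RHS = -308/15. Yes, v = u' weakly.

u(x) = 2*x**3 + 2*x**2 + x + 1, classical derivative u'(x) = 6*x**2 + 4*x + 1.
φ(x) = x²(2−x), so φ'(x) = x*(4 - 3*x).
Note φ(0) = φ(2) = 0, so the boundary term u·φ vanishes.
LHS = ∫_0^2 u(x) φ'(x) dx = ∫_0^2 (-6*x^5 + 2*x^4 + 5*x^3 + x^2 + 4*x) dx. Term by term:
  ∫_0^2 -6*x^5 dx = -64;  ∫_0^2 2*x^4 dx = 64/5;  ∫_0^2 5*x^3 dx = 20;
  ∫_0^2 x^2 dx = 8/3;  ∫_0^2 4*x dx = 8.
Sum: -64 + 64/5 + 20 + 8/3 + 8 = -308/15.
So LHS = -308/15.
∫_0^2 v(x) φ(x) dx = ∫_0^2 (-6*x^5 + 8*x^4 + 7*x^3 + 2*x^2) dx. Term by term:
  ∫_0^2 -6*x^5 dx = -64;  ∫_0^2 8*x^4 dx = 256/5;  ∫_0^2 7*x^3 dx = 28;
  ∫_0^2 2*x^2 dx = 16/3.
Sum: -64 + 256/5 + 28 + 16/3 = 308/15.
So RHS = -∫_0^2 v(x) φ(x) dx = -308/15.
LHS = RHS, so the identity holds for this test φ.
Moreover u is smooth here and v(x) = u'(x) = 6*x**2 + 4*x + 1 pointwise, so the identity holds for every test function. Hence v is the weak derivative of u.


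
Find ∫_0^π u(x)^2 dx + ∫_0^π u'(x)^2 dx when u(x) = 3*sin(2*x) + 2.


||u||_{H^1(0,π)}^2 = 53*π/2

u'(x) = 6*cos(2*x).
Expand u² and (u')² and integrate term by term on (0, π), using: for integers n ≥ 1, ∫_0^π sin²(nx) dx = ∫_0^π cos²(nx) dx = π/2; for n ≠ n', ∫_0^π sin(nx)sin(n'x) dx = ∫_0^π cos(nx)cos(n'x) dx = 0; and by product-to-sum, ∫_0^π sin(nx)cos(n'x) dx = ½∫_0^π [sin((n+n')x) + sin((n−n')x)] dx, which is 0 when n+n' is even and 2n/(n²−n'²) when n+n' is odd (it need not vanish on (0, π)). For the constant mode: ∫_0^π 1 dx = π, ∫_0^π cos(nx) dx = 0, ∫_0^π sin(nx) dx = (1−(−1)^n)/n.
  u² squared terms: (2)²·∫1 dx = 4·π = 4*π;  (3)²·∫sin(2x)² dx = 9·π/2 = 9*π/2.
  u² cross terms: 2·(2)·(3)·∫1·sin(2x) dx = 12·(0) = 0.
  So ∫_0^π u² dx = 4*π + 9*π/2 + 0 = 17*π/2.
  (u')² squared terms: (6)²·∫cos(2x)² dx = 36·π/2 = 18*π.
  So ∫_0^π (u')² dx = 18*π.
||u||_{H^1}^2 = (17*π/2) + (18*π) = 53*π/2.


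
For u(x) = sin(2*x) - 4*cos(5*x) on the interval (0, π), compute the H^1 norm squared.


||u||_{H^1(0,π)}^2 = 832/21 + 421*π/2

u'(x) = 20*sin(5*x) + 2*cos(2*x).
Expand u² and (u')² and integrate term by term on (0, π), using: for integers n ≥ 1, ∫_0^π sin²(nx) dx = ∫_0^π cos²(nx) dx = π/2; for n ≠ n', ∫_0^π sin(nx)sin(n'x) dx = ∫_0^π cos(nx)cos(n'x) dx = 0; and by product-to-sum, ∫_0^π sin(nx)cos(n'x) dx = ½∫_0^π [sin((n+n')x) + sin((n−n')x)] dx, which is 0 when n+n' is even and 2n/(n²−n'²) when n+n' is odd (it need not vanish on (0, π)).
  u² squared terms: (-4)²·∫cos(5x)² dx = 16·π/2 = 8*π;  (1)²·∫sin(2x)² dx = 1·π/2 = π/2.
  u² cross terms: 2·(-4)·(1)·∫cos(5x)·sin(2x) dx = -8·(-4/21) = 32/21.
  So ∫_0^π u² dx = 8*π + π/2 + 32/21 = 32/21 + 17*π/2.
  (u')² squared terms: (2)²·∫cos(2x)² dx = 4·π/2 = 2*π;  (20)²·∫sin(5x)² dx = 400·π/2 = 200*π.
  (u')² cross terms: 2·(2)·(20)·∫cos(2x)·sin(5x) dx = 80·(10/21) = 800/21.
  So ∫_0^π (u')² dx = 2*π + 200*π + 800/21 = 800/21 + 202*π.
||u||_{H^1}^2 = (32/21 + 17*π/2) + (800/21 + 202*π) = 832/21 + 421*π/2.
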